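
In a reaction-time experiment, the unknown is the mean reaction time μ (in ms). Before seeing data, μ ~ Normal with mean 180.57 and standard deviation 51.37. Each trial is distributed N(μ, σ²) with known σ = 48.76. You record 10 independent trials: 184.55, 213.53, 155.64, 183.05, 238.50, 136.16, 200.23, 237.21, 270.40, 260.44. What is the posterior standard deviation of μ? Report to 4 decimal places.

For Normal data with known variance σ², a Normal(μ₀, σ₀²) prior on μ is conjugate. Posterior precision = 1/σ₀² + n/σ²; posterior mean is the precision-weighted average of μ₀ and x̄.
σ₀² = 51.37² = 2638.8769, σ² = 48.76² = 2377.5376; σ² + n·σ₀² = 2377.5376 + 10·2638.8769 = 28766.3066.
Posterior precision = 1/σ₀² + n/σ² = 1/2638.8769 + 10/2377.5376 = (σ² + n·σ₀²)/(σ₀²σ²) = 28766.3066/(2638.8769·2377.5376); posterior variance σₙ² = σ₀²σ²/(σ² + n·σ₀²) = 2638.8769·2377.5376/28766.3066 = 218.103392.
Posterior SD = √σₙ² = √(2638.8769·2377.5376/28766.3066) = 14.7683.

14.7683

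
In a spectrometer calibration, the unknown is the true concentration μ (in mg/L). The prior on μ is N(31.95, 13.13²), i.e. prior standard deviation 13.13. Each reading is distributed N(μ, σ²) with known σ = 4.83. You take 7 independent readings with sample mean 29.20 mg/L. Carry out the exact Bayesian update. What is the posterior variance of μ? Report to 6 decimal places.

For Normal data with known variance σ², a Normal(μ₀, σ₀²) prior on μ is conjugate. Posterior precision = 1/σ₀² + n/σ²; posterior mean is the precision-weighted average of μ₀ and x̄.
σ₀² = 13.13² = 172.3969, σ² = 4.83² = 23.3289; σ² + n·σ₀² = 23.3289 + 7·172.3969 = 1230.1072.
Posterior precision = 1/σ₀² + n/σ² = 1/172.3969 + 7/23.3289 = (σ² + n·σ₀²)/(σ₀²σ²) = 1230.1072/(172.3969·23.3289); posterior variance σₙ² = σ₀²σ²/(σ² + n·σ₀²) = 172.3969·23.3289/1230.1072 = 3.269496.

3.269496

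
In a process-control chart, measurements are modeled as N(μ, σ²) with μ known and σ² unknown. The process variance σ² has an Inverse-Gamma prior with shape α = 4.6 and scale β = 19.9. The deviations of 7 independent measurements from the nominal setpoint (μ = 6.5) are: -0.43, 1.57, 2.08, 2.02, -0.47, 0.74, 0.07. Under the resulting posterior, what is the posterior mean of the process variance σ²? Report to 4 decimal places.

With known mean μ and an Inverse-Gamma(α, β) prior on σ², the Normal likelihood is conjugate: posterior is Inv-Gamma(α + n/2, β + Σ(xᵢ−μ)²/2).
Σ(xᵢ−μ)² = (-0.43)² + (1.57)² + (2.08)² + (2.02)² + (-0.47)² + (0.74)² + (0.07)² = 11.8300.
Posterior: Inv-Gamma(4.6 + 7/2, 19.9 + 11.8300/2) = Inv-Gamma(8.10, 25.81500).
E[σ²|data] = β/(α−1) = 25.81500/7.10 = 3.6359.

3.6359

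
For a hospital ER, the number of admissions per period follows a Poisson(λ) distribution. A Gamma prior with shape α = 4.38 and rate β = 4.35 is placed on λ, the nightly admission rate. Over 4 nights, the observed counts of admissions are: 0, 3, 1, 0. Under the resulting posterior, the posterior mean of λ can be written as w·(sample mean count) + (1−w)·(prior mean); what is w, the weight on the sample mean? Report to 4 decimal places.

0.4790

With a Gamma(shape α, rate β) prior, the Poisson likelihood is conjugate: the posterior is Gamma(α + ΣXᵢ, β + n).
Posterior mean = (α₀+S)/(β₀+n) = [n/(β₀+n)]·(S/n) + [β₀/(β₀+n)]·(α₀/β₀), so only n and β₀ enter the weight.
Weight on data w = n/(β₀+n) = 4/(4.35+4) = 4/8.35 = 0.4790.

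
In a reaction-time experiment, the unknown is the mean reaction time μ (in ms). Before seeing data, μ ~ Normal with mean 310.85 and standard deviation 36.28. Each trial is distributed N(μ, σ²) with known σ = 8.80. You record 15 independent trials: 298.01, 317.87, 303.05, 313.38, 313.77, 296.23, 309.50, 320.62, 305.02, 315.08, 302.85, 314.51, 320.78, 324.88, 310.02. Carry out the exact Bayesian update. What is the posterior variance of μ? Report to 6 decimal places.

For Normal data with known variance σ², a Normal(μ₀, σ₀²) prior on μ is conjugate. Posterior precision = 1/σ₀² + n/σ²; posterior mean is the precision-weighted average of μ₀ and x̄.
σ₀² = 36.28² = 1316.2384, σ² = 8.80² = 77.44; σ² + n·σ₀² = 77.44 + 15·1316.2384 = 19821.016.
Posterior precision = 1/σ₀² + n/σ² = 1/1316.2384 + 15/77.44 = (σ² + n·σ₀²)/(σ₀²σ²) = 19821.016/(1316.2384·77.44); posterior variance σₙ² = σ₀²σ²/(σ² + n·σ₀²) = 1316.2384·77.44/19821.016 = 5.142496.

5.142496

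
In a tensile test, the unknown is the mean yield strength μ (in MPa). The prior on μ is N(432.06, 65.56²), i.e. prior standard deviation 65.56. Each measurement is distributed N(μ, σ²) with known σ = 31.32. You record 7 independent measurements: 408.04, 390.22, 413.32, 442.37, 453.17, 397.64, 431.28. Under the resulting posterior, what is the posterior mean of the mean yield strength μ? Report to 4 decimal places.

For Normal data with known variance σ², a Normal(μ₀, σ₀²) prior on μ is conjugate. Posterior precision = 1/σ₀² + n/σ²; posterior mean is the precision-weighted average of μ₀ and x̄.
Σxᵢ = 408.04 + 390.22 + 413.32 + 442.37 + 453.17 + 397.64 + 431.28 = 2936.04, so n·x̄ = 2936.04.
σ₀² = 65.56² = 4298.1136, σ² = 31.32² = 980.9424; σ² + n·σ₀² = 980.9424 + 7·4298.1136 = 31067.7376.
Posterior mean = (μ₀/σ₀² + n·x̄/σ²)/(1/σ₀² + n/σ²) = (σ²·μ₀ + σ₀²·n·x̄)/(σ² + n·σ₀²) = (980.9424·432.06 + 4298.1136·2936.04)/31067.7376 = 13043259.427488/31067.7376 = 419.8329.

419.8329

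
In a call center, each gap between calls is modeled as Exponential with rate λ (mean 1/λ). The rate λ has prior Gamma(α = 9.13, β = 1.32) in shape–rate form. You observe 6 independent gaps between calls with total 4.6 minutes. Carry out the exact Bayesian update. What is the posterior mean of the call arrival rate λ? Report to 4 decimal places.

With a Gamma(shape α, rate β) prior on the exponential rate λ, the posterior after n observations with total T = Σxᵢ is Gamma(α+n, β+T).
Posterior: Gamma(9.13+6, 1.32+4.6) = Gamma(15.13, 5.92).
Posterior mean of λ = α/β = 15.13/5.92 = 2.5557.

2.5557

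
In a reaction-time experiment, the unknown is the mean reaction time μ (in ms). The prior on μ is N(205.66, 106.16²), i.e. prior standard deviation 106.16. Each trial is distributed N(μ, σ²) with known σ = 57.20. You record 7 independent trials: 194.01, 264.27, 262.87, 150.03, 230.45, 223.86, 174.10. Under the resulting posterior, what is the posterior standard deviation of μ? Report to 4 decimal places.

21.1847

For Normal data with known variance σ², a Normal(μ₀, σ₀²) prior on μ is conjugate. Posterior precision = 1/σ₀² + n/σ²; posterior mean is the precision-weighted average of μ₀ and x̄.
σ₀² = 106.16² = 11269.9456, σ² = 57.20² = 3271.84; σ² + n·σ₀² = 3271.84 + 7·11269.9456 = 82161.4592.
Posterior precision = 1/σ₀² + n/σ² = 1/11269.9456 + 7/3271.84 = (σ² + n·σ₀²)/(σ₀²σ²) = 82161.4592/(11269.9456·3271.84); posterior variance σₙ² = σ₀²σ²/(σ² + n·σ₀²) = 11269.9456·3271.84/82161.4592 = 448.792648.
Posterior SD = √σₙ² = √(11269.9456·3271.84/82161.4592) = 21.1847.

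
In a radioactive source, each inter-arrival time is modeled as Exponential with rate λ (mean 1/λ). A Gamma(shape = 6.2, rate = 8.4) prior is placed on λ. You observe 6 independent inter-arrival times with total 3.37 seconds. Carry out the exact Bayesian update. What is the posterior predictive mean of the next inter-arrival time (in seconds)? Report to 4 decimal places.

With a Gamma(shape α, rate β) prior on the exponential rate λ, the posterior after n observations with total T = Σxᵢ is Gamma(α+n, β+T).
Posterior: Gamma(6.2+6, 8.4+3.37) = Gamma(12.2, 11.77).
The predictive distribution for the next observation is Lomax; its mean is β/(α−1) = 11.77/11.2 = 1.0509.

1.0509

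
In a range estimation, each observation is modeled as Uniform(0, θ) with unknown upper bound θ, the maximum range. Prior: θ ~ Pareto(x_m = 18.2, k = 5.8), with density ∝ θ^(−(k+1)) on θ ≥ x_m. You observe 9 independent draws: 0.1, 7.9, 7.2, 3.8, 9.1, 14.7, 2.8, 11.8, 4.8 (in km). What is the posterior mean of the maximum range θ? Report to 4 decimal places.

A Pareto(scale x_m, shape k) prior on the upper bound θ of Uniform(0, θ) is conjugate: posterior is Pareto(max(x_m, max xᵢ), k + n).
Sample maximum = 14.7; prior scale x_m = 18.2 → posterior scale = max = 18.2.
Posterior shape = 5.8 + 9 = 14.8.
E[θ|data] = k·x_m/(k−1) = 14.8·18.2/13.8 = 19.5188.

19.5188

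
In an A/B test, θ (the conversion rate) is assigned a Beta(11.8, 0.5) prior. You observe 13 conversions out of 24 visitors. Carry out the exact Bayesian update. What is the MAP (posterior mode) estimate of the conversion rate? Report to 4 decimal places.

The Beta prior is conjugate to a Binomial/Bernoulli likelihood; the update adds successes to α and failures to β.
Posterior: Beta(α+k, β+n−k) = Beta(11.8+13, 0.5+11) = Beta(24.8, 11.5).
Mode of Beta(a,b) for a,b>1 is (a−1)/(a+b−2) = 23.8/34.3 = 0.6939.

0.6939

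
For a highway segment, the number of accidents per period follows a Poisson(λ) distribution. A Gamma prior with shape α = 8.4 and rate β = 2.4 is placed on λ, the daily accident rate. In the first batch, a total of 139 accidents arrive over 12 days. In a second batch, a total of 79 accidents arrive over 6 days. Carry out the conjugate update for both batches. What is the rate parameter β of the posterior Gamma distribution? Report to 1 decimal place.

20.4

With a Gamma(shape α, rate β) prior, the Poisson likelihood is conjugate: the posterior is Gamma(α + ΣXᵢ, β + n).
After batch 1: Gamma(α+S, β+n) = Gamma(8.4+139, 2.4+12) = Gamma(147.4, 14.4).
After batch 2: Gamma(α+S, β+n) = Gamma(147.4+79, 14.4+6) = Gamma(226.4, 20.4).
Posterior β = 20.4.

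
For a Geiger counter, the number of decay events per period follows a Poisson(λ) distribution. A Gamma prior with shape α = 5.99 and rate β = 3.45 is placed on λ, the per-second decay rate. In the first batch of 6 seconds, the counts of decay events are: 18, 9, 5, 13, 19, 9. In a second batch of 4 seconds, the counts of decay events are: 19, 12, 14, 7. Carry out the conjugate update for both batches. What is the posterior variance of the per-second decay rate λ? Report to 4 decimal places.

With a Gamma(shape α, rate β) prior, the Poisson likelihood is conjugate: the posterior is Gamma(α + ΣXᵢ, β + n).
Batch 1: sum of counts S = 73 over n = 6 seconds.
After batch 1: Gamma(α+S, β+n) = Gamma(5.99+73, 3.45+6) = Gamma(78.99, 9.45).
Batch 2: sum of counts S = 52 over n = 4 seconds.
After batch 2: Gamma(α+S, β+n) = Gamma(78.99+52, 9.45+4) = Gamma(130.99, 13.45).
Var = α/β² = 130.99/13.45² = 0.7241.

0.7241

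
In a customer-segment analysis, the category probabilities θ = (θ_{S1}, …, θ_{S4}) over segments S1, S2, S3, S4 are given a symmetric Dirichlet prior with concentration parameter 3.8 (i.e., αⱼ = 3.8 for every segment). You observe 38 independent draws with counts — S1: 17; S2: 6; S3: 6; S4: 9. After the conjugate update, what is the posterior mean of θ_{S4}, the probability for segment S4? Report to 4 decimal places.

0.2406

The Dirichlet prior is conjugate to the Multinomial likelihood: each posterior αⱼ = prior αⱼ + observed count nⱼ.
Posterior concentration: (20.8, 9.8, 9.8, 12.8), total = 53.2.
E[θ_{S4}|data] = α_{S4}/Σα = 12.8/53.2 = 0.2406.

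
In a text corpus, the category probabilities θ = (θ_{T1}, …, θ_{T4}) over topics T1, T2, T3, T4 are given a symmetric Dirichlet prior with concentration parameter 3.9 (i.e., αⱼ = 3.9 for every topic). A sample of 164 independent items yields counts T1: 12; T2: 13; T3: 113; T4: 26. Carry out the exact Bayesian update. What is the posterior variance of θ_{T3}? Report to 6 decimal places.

The Dirichlet prior is conjugate to the Multinomial likelihood: each posterior αⱼ = prior αⱼ + observed count nⱼ.
Posterior concentration: (15.9, 16.9, 116.9, 29.9), total = 179.6.
Var[θ_j] = α_j(Σα−α_j)/((Σα)²(Σα+1)) = 116.9·62.7/(179.6²·180.6) = 0.001258.

0.001258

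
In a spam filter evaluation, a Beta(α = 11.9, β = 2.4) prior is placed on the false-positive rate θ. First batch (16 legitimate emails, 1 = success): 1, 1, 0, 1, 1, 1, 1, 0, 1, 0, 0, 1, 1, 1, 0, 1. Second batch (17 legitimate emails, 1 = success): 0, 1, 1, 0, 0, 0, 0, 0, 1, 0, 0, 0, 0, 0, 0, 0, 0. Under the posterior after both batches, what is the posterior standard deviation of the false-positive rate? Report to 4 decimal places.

0.0716

The Beta prior is conjugate to a Binomial/Bernoulli likelihood; the update adds successes to α and failures to β.
After batch 1: Beta(11.9+11, 2.4+5) = Beta(22.9, 7.4).
After batch 2: Beta(22.9+3, 7.4+14) = Beta(25.9, 21.4).
Var = αβ/((α+β)²(α+β+1)) = 25.9·21.4/(47.3²·48.3) = 0.00512913; SD = √0.00512913 = 0.0716.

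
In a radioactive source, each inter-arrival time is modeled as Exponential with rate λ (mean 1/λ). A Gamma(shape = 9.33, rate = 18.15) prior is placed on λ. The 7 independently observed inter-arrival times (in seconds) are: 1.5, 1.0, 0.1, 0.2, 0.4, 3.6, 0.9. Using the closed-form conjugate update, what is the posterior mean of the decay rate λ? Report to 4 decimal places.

0.6317

With a Gamma(shape α, rate β) prior on the exponential rate λ, the posterior after n observations with total T = Σxᵢ is Gamma(α+n, β+T).
Sum of observations T = 7.7 seconds; n = 7.
Posterior: Gamma(9.33+7, 18.15+7.7) = Gamma(16.33, 25.85).
Posterior mean of λ = α/β = 16.33/25.85 = 0.6317.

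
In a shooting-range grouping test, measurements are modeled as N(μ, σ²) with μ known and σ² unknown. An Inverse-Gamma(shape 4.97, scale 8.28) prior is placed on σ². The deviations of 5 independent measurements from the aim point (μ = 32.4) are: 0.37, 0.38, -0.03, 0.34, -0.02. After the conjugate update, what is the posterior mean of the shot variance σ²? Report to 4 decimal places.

1.3105

With known mean μ and an Inverse-Gamma(α, β) prior on σ², the Normal likelihood is conjugate: posterior is Inv-Gamma(α + n/2, β + Σ(xᵢ−μ)²/2).
Σ(xᵢ−μ)² = (0.37)² + (0.38)² + (-0.03)² + (0.34)² + (-0.02)² = 0.3982.
Posterior: Inv-Gamma(4.97 + 5/2, 8.28 + 0.3982/2) = Inv-Gamma(7.47, 8.47910).
E[σ²|data] = β/(α−1) = 8.47910/6.47 = 1.3105.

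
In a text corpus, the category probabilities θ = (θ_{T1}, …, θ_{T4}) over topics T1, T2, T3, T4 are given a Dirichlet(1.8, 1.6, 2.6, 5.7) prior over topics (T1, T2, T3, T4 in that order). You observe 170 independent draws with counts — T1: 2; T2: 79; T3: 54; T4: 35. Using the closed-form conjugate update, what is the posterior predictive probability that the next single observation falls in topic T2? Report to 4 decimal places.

0.4436

The Dirichlet prior is conjugate to the Multinomial likelihood: each posterior αⱼ = prior αⱼ + observed count nⱼ.
Posterior concentration: (3.8, 80.6, 56.6, 40.7), total = 181.7.
P(next = T2 | data) = α_{T2}/Σα = 0.4436.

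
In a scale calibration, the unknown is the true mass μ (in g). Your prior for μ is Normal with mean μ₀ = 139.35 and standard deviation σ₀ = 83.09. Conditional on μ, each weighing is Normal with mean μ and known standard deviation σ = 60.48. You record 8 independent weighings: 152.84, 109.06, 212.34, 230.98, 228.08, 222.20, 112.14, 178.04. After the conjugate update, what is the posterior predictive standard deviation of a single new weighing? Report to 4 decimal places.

63.9270

For Normal data with known variance σ², a Normal(μ₀, σ₀²) prior on μ is conjugate. Posterior precision = 1/σ₀² + n/σ²; posterior mean is the precision-weighted average of μ₀ and x̄.
σ₀² = 83.09² = 6903.9481, σ² = 60.48² = 3657.8304; σ² + n·σ₀² = 3657.8304 + 8·6903.9481 = 58889.4152.
Posterior precision = 1/σ₀² + n/σ² = 1/6903.9481 + 8/3657.8304 = (σ² + n·σ₀²)/(σ₀²σ²) = 58889.4152/(6903.9481·3657.8304); posterior variance σₙ² = σ₀²σ²/(σ² + n·σ₀²) = 6903.9481·3657.8304/58889.4152 = 428.828698.
Predictive variance for one new observation = σₙ² + σ² = 6903.9481·3657.8304/58889.4152 + 3657.8304 = σ²·(σ₀² + 58889.4152)/58889.4152 = 3657.8304·65793.3633/58889.4152 = 4086.659098; SD = √(3657.8304·65793.3633/58889.4152) = 63.9270.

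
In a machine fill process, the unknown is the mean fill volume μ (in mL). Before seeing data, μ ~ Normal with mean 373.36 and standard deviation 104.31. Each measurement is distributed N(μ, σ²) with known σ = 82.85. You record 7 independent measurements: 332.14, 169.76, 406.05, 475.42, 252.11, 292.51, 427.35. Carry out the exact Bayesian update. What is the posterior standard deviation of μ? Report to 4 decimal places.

29.9920

For Normal data with known variance σ², a Normal(μ₀, σ₀²) prior on μ is conjugate. Posterior precision = 1/σ₀² + n/σ²; posterior mean is the precision-weighted average of μ₀ and x̄.
σ₀² = 104.31² = 10880.5761, σ² = 82.85² = 6864.1225; σ² + n·σ₀² = 6864.1225 + 7·10880.5761 = 83028.1552.
Posterior precision = 1/σ₀² + n/σ² = 1/10880.5761 + 7/6864.1225 = (σ² + n·σ₀²)/(σ₀²σ²) = 83028.1552/(10880.5761·6864.1225); posterior variance σₙ² = σ₀²σ²/(σ² + n·σ₀²) = 10880.5761·6864.1225/83028.1552 = 899.521458.
Posterior SD = √σₙ² = √(10880.5761·6864.1225/83028.1552) = 29.9920.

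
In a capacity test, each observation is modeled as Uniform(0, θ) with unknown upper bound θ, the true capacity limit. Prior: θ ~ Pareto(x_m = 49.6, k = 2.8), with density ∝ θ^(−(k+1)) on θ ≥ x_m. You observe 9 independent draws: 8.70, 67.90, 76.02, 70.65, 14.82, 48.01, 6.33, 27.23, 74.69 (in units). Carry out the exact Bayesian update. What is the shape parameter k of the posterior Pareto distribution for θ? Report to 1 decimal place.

A Pareto(scale x_m, shape k) prior on the upper bound θ of Uniform(0, θ) is conjugate: posterior is Pareto(max(x_m, max xᵢ), k + n).
Sample maximum = 76.02; prior scale x_m = 49.6 → posterior scale = max = 76.02.
Posterior shape = 2.8 + 9 = 11.8.
Posterior shape k = 11.8.

11.8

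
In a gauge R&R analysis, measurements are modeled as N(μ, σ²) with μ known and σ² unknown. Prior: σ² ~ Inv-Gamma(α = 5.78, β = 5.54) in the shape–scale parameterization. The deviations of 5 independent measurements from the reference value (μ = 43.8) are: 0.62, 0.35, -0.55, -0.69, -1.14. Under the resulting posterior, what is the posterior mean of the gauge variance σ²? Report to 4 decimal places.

0.9385

With known mean μ and an Inverse-Gamma(α, β) prior on σ², the Normal likelihood is conjugate: posterior is Inv-Gamma(α + n/2, β + Σ(xᵢ−μ)²/2).
Σ(xᵢ−μ)² = (0.62)² + (0.35)² + (-0.55)² + (-0.69)² + (-1.14)² = 2.5851.
Posterior: Inv-Gamma(5.78 + 5/2, 5.54 + 2.5851/2) = Inv-Gamma(8.28, 6.83255).
E[σ²|data] = β/(α−1) = 6.83255/7.28 = 0.9385.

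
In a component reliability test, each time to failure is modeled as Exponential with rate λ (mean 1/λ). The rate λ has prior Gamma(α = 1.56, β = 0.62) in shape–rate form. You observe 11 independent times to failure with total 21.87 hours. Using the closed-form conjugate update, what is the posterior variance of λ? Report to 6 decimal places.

0.024832

With a Gamma(shape α, rate β) prior on the exponential rate λ, the posterior after n observations with total T = Σxᵢ is Gamma(α+n, β+T).
Posterior: Gamma(1.56+11, 0.62+21.87) = Gamma(12.56, 22.49).
Var = α/β² = 0.024832.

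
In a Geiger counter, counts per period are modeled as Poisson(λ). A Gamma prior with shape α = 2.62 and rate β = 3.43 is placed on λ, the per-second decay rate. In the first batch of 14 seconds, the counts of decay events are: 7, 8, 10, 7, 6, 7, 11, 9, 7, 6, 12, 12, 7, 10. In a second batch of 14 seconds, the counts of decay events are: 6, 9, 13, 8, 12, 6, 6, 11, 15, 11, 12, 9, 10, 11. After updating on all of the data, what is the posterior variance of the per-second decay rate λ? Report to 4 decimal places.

0.2638

With a Gamma(shape α, rate β) prior, the Poisson likelihood is conjugate: the posterior is Gamma(α + ΣXᵢ, β + n).
Batch 1: sum of counts S = 119 over n = 14 seconds.
After batch 1: Gamma(α+S, β+n) = Gamma(2.62+119, 3.43+14) = Gamma(121.62, 17.43).
Batch 2: sum of counts S = 139 over n = 14 seconds.
After batch 2: Gamma(α+S, β+n) = Gamma(121.62+139, 17.43+14) = Gamma(260.62, 31.43).
Var = α/β² = 260.62/31.43² = 0.2638.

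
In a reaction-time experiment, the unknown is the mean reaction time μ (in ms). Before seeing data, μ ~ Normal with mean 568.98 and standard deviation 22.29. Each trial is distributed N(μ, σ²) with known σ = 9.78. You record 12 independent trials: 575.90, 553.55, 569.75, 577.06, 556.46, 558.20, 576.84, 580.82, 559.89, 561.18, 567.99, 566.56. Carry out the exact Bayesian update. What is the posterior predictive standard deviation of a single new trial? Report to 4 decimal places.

10.1732

For Normal data with known variance σ², a Normal(μ₀, σ₀²) prior on μ is conjugate. Posterior precision = 1/σ₀² + n/σ²; posterior mean is the precision-weighted average of μ₀ and x̄.
σ₀² = 22.29² = 496.8441, σ² = 9.78² = 95.6484; σ² + n·σ₀² = 95.6484 + 12·496.8441 = 6057.7776.
Posterior precision = 1/σ₀² + n/σ² = 1/496.8441 + 12/95.6484 = (σ² + n·σ₀²)/(σ₀²σ²) = 6057.7776/(496.8441·95.6484); posterior variance σₙ² = σ₀²σ²/(σ² + n·σ₀²) = 496.8441·95.6484/6057.7776 = 7.844848.
Predictive variance for one new observation = σₙ² + σ² = 496.8441·95.6484/6057.7776 + 95.6484 = σ²·(σ₀² + 6057.7776)/6057.7776 = 95.6484·6554.6217/6057.7776 = 103.493248; SD = √(95.6484·6554.6217/6057.7776) = 10.1732.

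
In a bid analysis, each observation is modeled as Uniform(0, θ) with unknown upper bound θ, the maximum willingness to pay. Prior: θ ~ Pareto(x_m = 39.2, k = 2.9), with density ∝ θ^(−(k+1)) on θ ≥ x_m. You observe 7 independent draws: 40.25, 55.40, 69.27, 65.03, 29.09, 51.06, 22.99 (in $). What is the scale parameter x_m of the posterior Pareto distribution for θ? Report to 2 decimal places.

A Pareto(scale x_m, shape k) prior on the upper bound θ of Uniform(0, θ) is conjugate: posterior is Pareto(max(x_m, max xᵢ), k + n).
Sample maximum = 69.27; prior scale x_m = 39.2 → posterior scale = max = 69.27.
Posterior shape = 2.9 + 7 = 9.9.
Posterior scale x_m = 69.27.

69.27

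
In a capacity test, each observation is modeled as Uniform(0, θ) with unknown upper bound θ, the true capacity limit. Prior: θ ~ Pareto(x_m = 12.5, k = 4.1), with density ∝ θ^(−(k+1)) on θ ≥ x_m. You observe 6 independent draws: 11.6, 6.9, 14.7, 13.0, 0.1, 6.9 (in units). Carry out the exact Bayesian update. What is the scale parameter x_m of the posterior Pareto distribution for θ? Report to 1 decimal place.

A Pareto(scale x_m, shape k) prior on the upper bound θ of Uniform(0, θ) is conjugate: posterior is Pareto(max(x_m, max xᵢ), k + n).
Sample maximum = 14.7; prior scale x_m = 12.5 → posterior scale = max = 14.7.
Posterior shape = 4.1 + 6 = 10.1.
Posterior scale x_m = 14.7.

14.7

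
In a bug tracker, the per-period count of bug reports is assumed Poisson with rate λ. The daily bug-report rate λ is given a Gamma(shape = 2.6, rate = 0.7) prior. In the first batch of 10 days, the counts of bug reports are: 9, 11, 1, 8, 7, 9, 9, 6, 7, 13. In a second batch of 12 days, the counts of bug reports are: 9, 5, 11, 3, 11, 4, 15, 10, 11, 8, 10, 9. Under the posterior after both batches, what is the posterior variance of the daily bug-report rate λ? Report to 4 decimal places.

With a Gamma(shape α, rate β) prior, the Poisson likelihood is conjugate: the posterior is Gamma(α + ΣXᵢ, β + n).
Batch 1: sum of counts S = 80 over n = 10 days.
After batch 1: Gamma(α+S, β+n) = Gamma(2.6+80, 0.7+10) = Gamma(82.6, 10.7).
Batch 2: sum of counts S = 106 over n = 12 days.
After batch 2: Gamma(α+S, β+n) = Gamma(82.6+106, 10.7+12) = Gamma(188.6, 22.7).
Var = α/β² = 188.6/22.7² = 0.3660.

0.3660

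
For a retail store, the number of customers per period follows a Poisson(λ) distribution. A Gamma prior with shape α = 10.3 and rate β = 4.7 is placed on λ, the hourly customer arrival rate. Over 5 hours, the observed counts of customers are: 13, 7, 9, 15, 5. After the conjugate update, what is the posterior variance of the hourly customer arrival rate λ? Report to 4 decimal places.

0.6302

With a Gamma(shape α, rate β) prior, the Poisson likelihood is conjugate: the posterior is Gamma(α + ΣXᵢ, β + n).
Sum of counts S = 49 over n = 5 hours.
Posterior: Gamma(α+S, β+n) = Gamma(10.3+49, 4.7+5) = Gamma(59.3, 9.7).
Var = α/β² = 59.3/9.7² = 0.6302.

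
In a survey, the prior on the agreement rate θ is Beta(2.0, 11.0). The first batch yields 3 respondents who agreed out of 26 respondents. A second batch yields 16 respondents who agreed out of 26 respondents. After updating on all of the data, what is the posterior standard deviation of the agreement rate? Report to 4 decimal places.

The Beta prior is conjugate to a Binomial/Bernoulli likelihood; the update adds successes to α and failures to β.
After batch 1: Beta(2.0+3, 11.0+23) = Beta(5.0, 34.0).
After batch 2: Beta(5.0+16, 34.0+10) = Beta(21.0, 44.0).
Var = αβ/((α+β)²(α+β+1)) = 21.0·44.0/(65.0²·66.0) = 0.00331361; SD = √0.00331361 = 0.0576.

0.0576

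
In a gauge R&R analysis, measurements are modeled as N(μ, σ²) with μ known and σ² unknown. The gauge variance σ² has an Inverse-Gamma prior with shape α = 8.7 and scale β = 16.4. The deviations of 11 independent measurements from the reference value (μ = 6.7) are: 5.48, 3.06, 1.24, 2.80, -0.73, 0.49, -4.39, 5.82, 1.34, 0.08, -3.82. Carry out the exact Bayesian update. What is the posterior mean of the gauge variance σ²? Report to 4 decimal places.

With known mean μ and an Inverse-Gamma(α, β) prior on σ², the Normal likelihood is conjugate: posterior is Inv-Gamma(α + n/2, β + Σ(xᵢ−μ)²/2).
Σ(xᵢ−μ)² = (5.48)² + (3.06)² + (1.24)² + (2.80)² + (-0.73)² + (0.49)² + (-4.39)² + (5.82)² + (1.34)² + (0.08)² + (-3.82)² = 119.0835.
Posterior: Inv-Gamma(8.7 + 11/2, 16.4 + 119.0835/2) = Inv-Gamma(14.20, 75.94175).
E[σ²|data] = β/(α−1) = 75.94175/13.20 = 5.7532.

5.7532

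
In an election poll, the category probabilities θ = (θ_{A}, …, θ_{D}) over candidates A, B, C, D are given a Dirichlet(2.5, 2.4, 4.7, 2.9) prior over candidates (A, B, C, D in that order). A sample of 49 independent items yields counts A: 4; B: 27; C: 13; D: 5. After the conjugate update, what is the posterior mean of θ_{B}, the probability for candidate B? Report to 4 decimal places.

The Dirichlet prior is conjugate to the Multinomial likelihood: each posterior αⱼ = prior αⱼ + observed count nⱼ.
Posterior concentration: (6.5, 29.4, 17.7, 7.9), total = 61.5.
E[θ_{B}|data] = α_{B}/Σα = 29.4/61.5 = 0.4780.

0.4780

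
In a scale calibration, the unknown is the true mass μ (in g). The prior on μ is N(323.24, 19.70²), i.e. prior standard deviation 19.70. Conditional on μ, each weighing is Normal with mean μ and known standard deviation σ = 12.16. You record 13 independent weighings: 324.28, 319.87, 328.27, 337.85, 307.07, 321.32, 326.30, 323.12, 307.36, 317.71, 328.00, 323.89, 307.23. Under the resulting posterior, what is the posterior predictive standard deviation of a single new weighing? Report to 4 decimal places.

For Normal data with known variance σ², a Normal(μ₀, σ₀²) prior on μ is conjugate. Posterior precision = 1/σ₀² + n/σ²; posterior mean is the precision-weighted average of μ₀ and x̄.
σ₀² = 19.70² = 388.09, σ² = 12.16² = 147.8656; σ² + n·σ₀² = 147.8656 + 13·388.09 = 5193.0356.
Posterior precision = 1/σ₀² + n/σ² = 1/388.09 + 13/147.8656 = (σ² + n·σ₀²)/(σ₀²σ²) = 5193.0356/(388.09·147.8656); posterior variance σₙ² = σ₀²σ²/(σ² + n·σ₀²) = 388.09·147.8656/5193.0356 = 11.050408.
Predictive variance for one new observation = σₙ² + σ² = 388.09·147.8656/5193.0356 + 147.8656 = σ²·(σ₀² + 5193.0356)/5193.0356 = 147.8656·5581.1256/5193.0356 = 158.916008; SD = √(147.8656·5581.1256/5193.0356) = 12.6062.

12.6062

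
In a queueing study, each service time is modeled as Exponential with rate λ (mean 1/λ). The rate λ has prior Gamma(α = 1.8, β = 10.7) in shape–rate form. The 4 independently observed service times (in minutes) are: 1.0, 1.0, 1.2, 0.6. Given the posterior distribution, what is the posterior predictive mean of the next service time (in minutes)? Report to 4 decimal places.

3.0208

With a Gamma(shape α, rate β) prior on the exponential rate λ, the posterior after n observations with total T = Σxᵢ is Gamma(α+n, β+T).
Sum of observations T = 3.8 minutes; n = 4.
Posterior: Gamma(1.8+4, 10.7+3.8) = Gamma(5.8, 14.5).
The predictive distribution for the next observation is Lomax; its mean is β/(α−1) = 14.5/4.8 = 3.0208.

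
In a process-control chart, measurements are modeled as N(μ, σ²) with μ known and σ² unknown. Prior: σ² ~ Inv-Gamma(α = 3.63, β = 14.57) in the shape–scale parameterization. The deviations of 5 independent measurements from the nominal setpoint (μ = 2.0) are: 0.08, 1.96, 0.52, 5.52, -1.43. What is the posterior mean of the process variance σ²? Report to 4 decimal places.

6.4107

With known mean μ and an Inverse-Gamma(α, β) prior on σ², the Normal likelihood is conjugate: posterior is Inv-Gamma(α + n/2, β + Σ(xᵢ−μ)²/2).
Σ(xᵢ−μ)² = (0.08)² + (1.96)² + (0.52)² + (5.52)² + (-1.43)² = 36.6337.
Posterior: Inv-Gamma(3.63 + 5/2, 14.57 + 36.6337/2) = Inv-Gamma(6.13, 32.88685).
E[σ²|data] = β/(α−1) = 32.88685/5.13 = 6.4107.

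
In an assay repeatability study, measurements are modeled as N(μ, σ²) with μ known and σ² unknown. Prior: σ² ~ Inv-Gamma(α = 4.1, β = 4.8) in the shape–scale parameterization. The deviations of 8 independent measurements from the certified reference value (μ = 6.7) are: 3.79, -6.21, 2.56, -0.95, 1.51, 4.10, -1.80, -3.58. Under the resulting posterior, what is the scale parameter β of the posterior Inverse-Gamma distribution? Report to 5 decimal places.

With known mean μ and an Inverse-Gamma(α, β) prior on σ², the Normal likelihood is conjugate: posterior is Inv-Gamma(α + n/2, β + Σ(xᵢ−μ)²/2).
Σ(xᵢ−μ)² = (3.79)² + (-6.21)² + (2.56)² + (-0.95)² + (1.51)² + (4.10)² + (-1.80)² + (-3.58)² = 95.5308.
Posterior: Inv-Gamma(4.1 + 8/2, 4.8 + 95.5308/2) = Inv-Gamma(8.10, 52.56540).
Posterior β = 52.56540.

52.56540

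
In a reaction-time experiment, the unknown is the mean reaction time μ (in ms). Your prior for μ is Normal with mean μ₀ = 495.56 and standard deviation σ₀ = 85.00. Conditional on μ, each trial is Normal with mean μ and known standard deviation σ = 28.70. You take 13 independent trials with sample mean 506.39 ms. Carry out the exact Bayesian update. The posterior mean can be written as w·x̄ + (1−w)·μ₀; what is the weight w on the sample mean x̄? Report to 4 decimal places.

For Normal data with known variance σ², a Normal(μ₀, σ₀²) prior on μ is conjugate. Posterior precision = 1/σ₀² + n/σ²; posterior mean is the precision-weighted average of μ₀ and x̄.
σ₀² = 85.00² = 7225, σ² = 28.70² = 823.69. Prior precision 1/σ₀² = 1/7225; data precision n/σ² = 13/823.69.
w = (n/σ²)/(1/σ₀² + n/σ²) = n·σ₀²/(σ² + n·σ₀²) = 13·7225/(823.69 + 13·7225) = 93925/94748.69 = 0.9913.

0.9913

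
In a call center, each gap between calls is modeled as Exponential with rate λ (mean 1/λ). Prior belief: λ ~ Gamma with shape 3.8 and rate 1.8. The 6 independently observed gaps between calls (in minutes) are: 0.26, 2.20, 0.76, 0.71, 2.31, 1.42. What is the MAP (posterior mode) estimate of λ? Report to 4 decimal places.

0.9302

With a Gamma(shape α, rate β) prior on the exponential rate λ, the posterior after n observations with total T = Σxᵢ is Gamma(α+n, β+T).
Sum of observations T = 7.66 minutes; n = 6.
Posterior: Gamma(3.8+6, 1.8+7.66) = Gamma(9.8, 9.46).
Mode = (α−1)/β = 0.9302.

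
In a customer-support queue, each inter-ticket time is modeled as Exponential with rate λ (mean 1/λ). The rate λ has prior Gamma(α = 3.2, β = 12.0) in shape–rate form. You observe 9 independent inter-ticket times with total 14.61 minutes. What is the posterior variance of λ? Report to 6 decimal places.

0.017229

With a Gamma(shape α, rate β) prior on the exponential rate λ, the posterior after n observations with total T = Σxᵢ is Gamma(α+n, β+T).
Posterior: Gamma(3.2+9, 12.0+14.61) = Gamma(12.2, 26.61).
Var = α/β² = 0.017229.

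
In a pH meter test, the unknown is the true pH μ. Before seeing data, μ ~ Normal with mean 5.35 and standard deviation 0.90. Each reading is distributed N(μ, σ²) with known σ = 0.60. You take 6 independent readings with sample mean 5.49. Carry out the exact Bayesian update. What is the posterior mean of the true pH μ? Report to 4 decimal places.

5.4803

For Normal data with known variance σ², a Normal(μ₀, σ₀²) prior on μ is conjugate. Posterior precision = 1/σ₀² + n/σ²; posterior mean is the precision-weighted average of μ₀ and x̄.
n·x̄ = 6·5.49 = 32.94.
σ₀² = 0.90² = 0.81, σ² = 0.60² = 0.36; σ² + n·σ₀² = 0.36 + 6·0.81 = 5.22.
Posterior mean = (μ₀/σ₀² + n·x̄/σ²)/(1/σ₀² + n/σ²) = (σ²·μ₀ + σ₀²·n·x̄)/(σ² + n·σ₀²) = (0.36·5.35 + 0.81·32.94)/5.22 = 28.6074/5.22 = 5.4803.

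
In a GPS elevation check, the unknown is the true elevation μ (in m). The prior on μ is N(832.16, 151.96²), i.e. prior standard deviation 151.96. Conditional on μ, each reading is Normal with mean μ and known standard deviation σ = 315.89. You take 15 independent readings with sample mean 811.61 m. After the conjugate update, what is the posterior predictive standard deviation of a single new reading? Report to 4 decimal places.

323.9615

For Normal data with known variance σ², a Normal(μ₀, σ₀²) prior on μ is conjugate. Posterior precision = 1/σ₀² + n/σ²; posterior mean is the precision-weighted average of μ₀ and x̄.
σ₀² = 151.96² = 23091.8416, σ² = 315.89² = 99786.4921; σ² + n·σ₀² = 99786.4921 + 15·23091.8416 = 446164.1161.
Posterior precision = 1/σ₀² + n/σ² = 1/23091.8416 + 15/99786.4921 = (σ² + n·σ₀²)/(σ₀²σ²) = 446164.1161/(23091.8416·99786.4921); posterior variance σₙ² = σ₀²σ²/(σ² + n·σ₀²) = 23091.8416·99786.4921/446164.1161 = 5164.588066.
Predictive variance for one new observation = σₙ² + σ² = 23091.8416·99786.4921/446164.1161 + 99786.4921 = σ²·(σ₀² + 446164.1161)/446164.1161 = 99786.4921·469255.9577/446164.1161 = 104951.080166; SD = √(99786.4921·469255.9577/446164.1161) = 323.9615.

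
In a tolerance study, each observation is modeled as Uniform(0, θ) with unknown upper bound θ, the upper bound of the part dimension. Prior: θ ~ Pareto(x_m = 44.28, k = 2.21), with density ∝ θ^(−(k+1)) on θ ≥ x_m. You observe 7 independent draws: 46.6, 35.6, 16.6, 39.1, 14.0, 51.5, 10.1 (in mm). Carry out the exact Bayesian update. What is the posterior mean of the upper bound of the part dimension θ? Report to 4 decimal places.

57.7728

A Pareto(scale x_m, shape k) prior on the upper bound θ of Uniform(0, θ) is conjugate: posterior is Pareto(max(x_m, max xᵢ), k + n).
Sample maximum = 51.5; prior scale x_m = 44.28 → posterior scale = max = 51.50.
Posterior shape = 2.21 + 7 = 9.21.
E[θ|data] = k·x_m/(k−1) = 9.21·51.50/8.21 = 57.7728.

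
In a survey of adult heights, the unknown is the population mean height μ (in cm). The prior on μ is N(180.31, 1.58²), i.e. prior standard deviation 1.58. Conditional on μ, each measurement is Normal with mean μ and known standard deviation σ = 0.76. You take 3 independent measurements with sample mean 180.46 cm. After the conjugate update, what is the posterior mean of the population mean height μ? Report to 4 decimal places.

For Normal data with known variance σ², a Normal(μ₀, σ₀²) prior on μ is conjugate. Posterior precision = 1/σ₀² + n/σ²; posterior mean is the precision-weighted average of μ₀ and x̄.
n·x̄ = 3·180.46 = 541.38.
σ₀² = 1.58² = 2.4964, σ² = 0.76² = 0.5776; σ² + n·σ₀² = 0.5776 + 3·2.4964 = 8.0668.
Posterior mean = (μ₀/σ₀² + n·x̄/σ²)/(1/σ₀² + n/σ²) = (σ²·μ₀ + σ₀²·n·x̄)/(σ² + n·σ₀²) = (0.5776·180.31 + 2.4964·541.38)/8.0668 = 1455.648088/8.0668 = 180.4493.

180.4493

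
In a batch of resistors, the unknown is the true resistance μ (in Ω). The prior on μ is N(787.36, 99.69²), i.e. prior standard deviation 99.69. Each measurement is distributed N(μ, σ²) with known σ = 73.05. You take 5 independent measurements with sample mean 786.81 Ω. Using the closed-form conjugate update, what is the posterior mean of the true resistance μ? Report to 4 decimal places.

For Normal data with known variance σ², a Normal(μ₀, σ₀²) prior on μ is conjugate. Posterior precision = 1/σ₀² + n/σ²; posterior mean is the precision-weighted average of μ₀ and x̄.
n·x̄ = 5·786.81 = 3934.05.
σ₀² = 99.69² = 9938.0961, σ² = 73.05² = 5336.3025; σ² + n·σ₀² = 5336.3025 + 5·9938.0961 = 55026.783.
Posterior mean = (μ₀/σ₀² + n·x̄/σ²)/(1/σ₀² + n/σ²) = (σ²·μ₀ + σ₀²·n·x̄)/(σ² + n·σ₀²) = (5336.3025·787.36 + 9938.0961·3934.05)/55026.783 = 43298558.098605/55026.783 = 786.8633.

786.8633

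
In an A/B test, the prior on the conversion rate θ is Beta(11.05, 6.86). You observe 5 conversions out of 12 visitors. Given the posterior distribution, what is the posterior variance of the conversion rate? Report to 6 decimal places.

0.008045

The Beta prior is conjugate to a Binomial/Bernoulli likelihood; the update adds successes to α and failures to β.
Posterior: Beta(α+k, β+n−k) = Beta(11.05+5, 6.86+7) = Beta(16.05, 13.86).
Var = αβ/((α+β)²(α+β+1)) = 16.05·13.86/(29.91²·30.91) = 0.008045.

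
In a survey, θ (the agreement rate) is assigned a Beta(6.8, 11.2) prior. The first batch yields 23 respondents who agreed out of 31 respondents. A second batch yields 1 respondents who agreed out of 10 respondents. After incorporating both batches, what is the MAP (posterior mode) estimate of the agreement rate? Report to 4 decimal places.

0.5228

The Beta prior is conjugate to a Binomial/Bernoulli likelihood; the update adds successes to α and failures to β.
After batch 1: Beta(6.8+23, 11.2+8) = Beta(29.8, 19.2).
After batch 2: Beta(29.8+1, 19.2+9) = Beta(30.8, 28.2).
Mode of Beta(a,b) for a,b>1 is (a−1)/(a+b−2) = 29.8/57.0 = 0.5228.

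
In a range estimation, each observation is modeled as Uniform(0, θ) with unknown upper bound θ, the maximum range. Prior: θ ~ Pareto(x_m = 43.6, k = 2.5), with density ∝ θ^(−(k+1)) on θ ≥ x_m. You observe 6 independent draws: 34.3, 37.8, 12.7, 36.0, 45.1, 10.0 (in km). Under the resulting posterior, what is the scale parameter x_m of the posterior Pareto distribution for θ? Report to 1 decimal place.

A Pareto(scale x_m, shape k) prior on the upper bound θ of Uniform(0, θ) is conjugate: posterior is Pareto(max(x_m, max xᵢ), k + n).
Sample maximum = 45.1; prior scale x_m = 43.6 → posterior scale = max = 45.1.
Posterior shape = 2.5 + 6 = 8.5.
Posterior scale x_m = 45.1.

45.1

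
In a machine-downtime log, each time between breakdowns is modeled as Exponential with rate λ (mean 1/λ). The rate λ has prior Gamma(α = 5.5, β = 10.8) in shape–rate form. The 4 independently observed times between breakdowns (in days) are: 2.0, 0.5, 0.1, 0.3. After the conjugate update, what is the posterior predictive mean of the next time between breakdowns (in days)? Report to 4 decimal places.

With a Gamma(shape α, rate β) prior on the exponential rate λ, the posterior after n observations with total T = Σxᵢ is Gamma(α+n, β+T).
Sum of observations T = 2.9 days; n = 4.
Posterior: Gamma(5.5+4, 10.8+2.9) = Gamma(9.5, 13.7).
The predictive distribution for the next observation is Lomax; its mean is β/(α−1) = 13.7/8.5 = 1.6118.

1.6118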